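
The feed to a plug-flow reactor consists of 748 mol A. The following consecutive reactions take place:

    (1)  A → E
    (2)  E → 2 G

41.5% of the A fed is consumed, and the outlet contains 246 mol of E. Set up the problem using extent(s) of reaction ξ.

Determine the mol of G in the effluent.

129 mol

Conversion of A: A consumed = 1ξ₁ = 0.415 × 748 → ξ₁ = 310.4 mol.
E balance: n_E = 0 + 1ξ₁ − 1ξ₂ = 246 → ξ₂ = (1·310.4 − 246)/1 = 64.42 mol.
Outlet amounts (n = n₀ + Σ ν·ξ):
  A: 748 − 1(310.4) = 437.6
  E: 0 + 1(310.4) − 1(64.42) = 246
  G: 0 + 2(64.42) = 128.8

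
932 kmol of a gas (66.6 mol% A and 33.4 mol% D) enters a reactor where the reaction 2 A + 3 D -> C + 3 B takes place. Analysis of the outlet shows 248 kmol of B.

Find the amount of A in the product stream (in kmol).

455 kmol

For B: n = n₀ + 3ξ → 248 = 0 + 3ξ, giving ξ = 82.67 kmol.
Outlet amounts (n = n₀ + ν ξ):
  A: 620.7 − 2(82.67) = 455.4
  D: 311.3 − 3(82.67) = 63.29
  C: 0 + 1(82.67) = 82.67
  B: 0 + 3(82.67) = 248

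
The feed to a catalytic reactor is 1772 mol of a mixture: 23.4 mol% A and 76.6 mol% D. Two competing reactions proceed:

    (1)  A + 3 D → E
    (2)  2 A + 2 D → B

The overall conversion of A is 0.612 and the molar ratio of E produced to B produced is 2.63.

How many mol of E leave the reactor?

144 mol

Conversion of A: A consumed = 0.612 × 414.6 = 253.8 mol = 1ξ₁ + 2ξ₂.
Selectivity: 1ξ₁ / (1ξ₂) = 2.63 → ξ₁ = 2.63 ξ₂.
Substitute: (1·2.63 + 2) ξ₂ = 253.8 → ξ₂ = 54.81 mol, ξ₁ = 144.1 mol.
Outlet amounts (n = n₀ + Σ ν·ξ):
  A: 414.6 − 1(144.1) − 2(54.81) = 160.9
  D: 1357 − 3(144.1) − 2(54.81) = 815.3
  E: 0 + 1(144.1) = 144.1
  B: 0 + 1(54.81) = 54.81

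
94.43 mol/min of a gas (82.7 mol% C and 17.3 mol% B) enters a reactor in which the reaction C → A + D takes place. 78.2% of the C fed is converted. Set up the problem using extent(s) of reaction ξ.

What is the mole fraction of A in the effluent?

0.393

C reacted = 0.782 × 78.09 = 61.07 mol/min; ν_C = −1, so ξ = 61.07/1 = 61.07 mol/min.
Outlet amounts (n = n₀ + ν ξ):
  C: 78.09 − 1(61.07) = 17.02
  A: 0 + 1(61.07) = 61.07
  D: 0 + 1(61.07) = 61.07
  B: 16.34 (inert)
Total out = 155.5 mol/min; y_A = 61.07 / 155.5 = 0.3927.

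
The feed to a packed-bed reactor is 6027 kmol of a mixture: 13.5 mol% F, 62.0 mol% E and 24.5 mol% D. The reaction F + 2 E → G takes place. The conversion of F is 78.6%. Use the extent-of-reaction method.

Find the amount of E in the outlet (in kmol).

F reacted = 0.786 × 813.6 = 639.5 kmol; ν_F = −1, so ξ = 639.5/1 = 639.5 kmol.
Outlet amounts (n = n₀ + ν ξ):
  F: 813.6 − 1(639.5) = 174.1
  E: 3737 − 2(639.5) = 2458
  G: 0 + 1(639.5) = 639.5
  D: 1477 (inert)

2460 kmol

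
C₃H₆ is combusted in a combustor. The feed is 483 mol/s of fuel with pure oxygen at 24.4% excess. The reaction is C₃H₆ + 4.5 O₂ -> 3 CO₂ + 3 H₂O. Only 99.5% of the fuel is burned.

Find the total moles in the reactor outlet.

3430 mol/s

Stoichiometric O₂ = 4.5 × 483 = 2174 mol/s; O₂ fed = 2174 × 1.244 = 2704 mol/s.
Fuel reacted = 0.995 × 483 → ξ = 480.6 mol/s.
Outlet (n = n₀ + ν ξ):
  C₃H₆: 483 − 1(480.6) = 2.415
  O₂: 2704 − 4.5(480.6) = 541.2
  CO₂: 0 + 3(480.6) = 1442
  H₂O: 0 + 3(480.6) = 1442
Total out = 2.415 + 541.2 + 1442 + 1442 = 3427 mol/s.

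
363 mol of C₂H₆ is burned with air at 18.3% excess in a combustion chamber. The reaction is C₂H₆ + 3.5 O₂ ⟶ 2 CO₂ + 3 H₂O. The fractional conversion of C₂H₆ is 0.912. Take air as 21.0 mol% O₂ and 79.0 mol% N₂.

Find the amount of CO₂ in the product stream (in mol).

Stoichiometric O₂ = 3.5 × 363 = 1270 mol; O₂ fed = 1270 × 1.183 = 1503 mol.
N₂ fed = 1503 × 79/21 = 5654 mol.
Fuel reacted = 0.912 × 363 → ξ = 331.1 mol.
Outlet (n = n₀ + ν ξ):
  C₂H₆: 363 − 1(331.1) = 31.94
  O₂: 1503 − 3.5(331.1) = 344.3
  N₂: 5654 (inert)
  CO₂: 0 + 2(331.1) = 662.1
  H₂O: 0 + 3(331.1) = 993.2

662 mol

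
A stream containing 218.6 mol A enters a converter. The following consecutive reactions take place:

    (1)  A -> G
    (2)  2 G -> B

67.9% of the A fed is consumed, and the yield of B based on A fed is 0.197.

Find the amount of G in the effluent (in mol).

62.3 mol

Conversion of A: A consumed = 1ξ₁ = 0.679 × 218.6 → ξ₁ = 148.4 mol.
Yield of B: 1ξ₂ / 218.6 = 0.197 → ξ₂ = 43.06 mol.
Outlet amounts (n = n₀ + Σ ν·ξ):
  A: 218.6 − 1(148.4) = 70.17
  G: 0 + 1(148.4) − 2(43.06) = 62.3
  B: 0 + 1(43.06) = 43.06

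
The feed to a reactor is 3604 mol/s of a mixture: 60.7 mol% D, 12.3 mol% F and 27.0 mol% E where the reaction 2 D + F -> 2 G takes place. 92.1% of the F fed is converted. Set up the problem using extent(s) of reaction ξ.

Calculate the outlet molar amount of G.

817 mol/s

F reacted = 0.921 × 443.3 = 408.3 mol/s; ν_F = −1, so ξ = 408.3/1 = 408.3 mol/s.
Outlet amounts (n = n₀ + ν ξ):
  D: 2188 − 2(408.3) = 1371
  F: 443.3 − 1(408.3) = 35.02
  G: 0 + 2(408.3) = 816.5
  E: 973.1 (inert)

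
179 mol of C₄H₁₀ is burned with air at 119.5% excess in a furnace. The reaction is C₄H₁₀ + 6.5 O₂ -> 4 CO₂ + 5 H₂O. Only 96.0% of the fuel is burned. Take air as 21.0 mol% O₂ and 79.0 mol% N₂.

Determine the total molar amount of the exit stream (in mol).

12600 mol

Stoichiometric O₂ = 6.5 × 179 = 1164 mol; O₂ fed = 1164 × 2.195 = 2554 mol.
N₂ fed = 2554 × 79/21 = 9607 mol.
Fuel reacted = 0.96 × 179 → ξ = 171.8 mol.
Outlet (n = n₀ + ν ξ):
  C₄H₁₀: 179 − 1(171.8) = 7.16
  O₂: 2554 − 6.5(171.8) = 1437
  N₂: 9607 (inert)
  CO₂: 0 + 4(171.8) = 687.4
  H₂O: 0 + 5(171.8) = 859.2
Total out = 7.16 + 1437 + 9607 + 687.4 + 859.2 = 12600 mol.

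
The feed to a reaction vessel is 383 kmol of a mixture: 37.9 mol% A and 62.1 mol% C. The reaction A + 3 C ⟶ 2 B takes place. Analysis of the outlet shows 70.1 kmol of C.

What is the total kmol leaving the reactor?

For C: n = n₀ − 3ξ → 70.1 = 237.8 − 3ξ, giving ξ = 55.91 kmol.
Outlet amounts (n = n₀ + ν ξ):
  A: 145.2 − 1(55.91) = 89.24
  C: 237.8 − 3(55.91) = 70.1
  B: 0 + 2(55.91) = 111.8
Total out = 89.24 + 70.1 + 111.8 = 271.2 kmol.

271 kmol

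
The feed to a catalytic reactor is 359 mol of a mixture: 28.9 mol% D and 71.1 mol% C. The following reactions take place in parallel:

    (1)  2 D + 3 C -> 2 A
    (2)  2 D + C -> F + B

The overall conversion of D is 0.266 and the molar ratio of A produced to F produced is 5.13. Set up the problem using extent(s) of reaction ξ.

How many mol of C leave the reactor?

222 mol

Conversion of D: D consumed = 0.266 × 103.8 = 27.6 mol = 2ξ₁ + 2ξ₂.
Selectivity: 2ξ₁ / (1ξ₂) = 5.13 → ξ₁ = 2.565 ξ₂.
Substitute: (2·2.565 + 2) ξ₂ = 27.6 → ξ₂ = 3.871 mol, ξ₁ = 9.928 mol.
Outlet amounts (n = n₀ + Σ ν·ξ):
  D: 103.8 − 2(9.928) − 2(3.871) = 76.15
  C: 255.2 − 3(9.928) − 1(3.871) = 221.6
  A: 0 + 2(9.928) = 19.86
  F: 0 + 1(3.871) = 3.871
  B: 0 + 1(3.871) = 3.871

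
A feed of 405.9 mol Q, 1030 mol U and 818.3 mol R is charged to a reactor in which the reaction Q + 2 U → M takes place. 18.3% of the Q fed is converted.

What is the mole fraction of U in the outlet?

0.419

Q reacted = 0.183 × 405.9 = 74.28 mol; ν_Q = −1, so ξ = 74.28/1 = 74.28 mol.
Outlet amounts (n = n₀ + ν ξ):
  Q: 405.9 − 1(74.28) = 331.6
  U: 1030 − 2(74.28) = 881.4
  M: 0 + 1(74.28) = 74.28
  R: 818.3 (inert)
Total out = 2106 mol; y_U = 881.4 / 2106 = 0.4186.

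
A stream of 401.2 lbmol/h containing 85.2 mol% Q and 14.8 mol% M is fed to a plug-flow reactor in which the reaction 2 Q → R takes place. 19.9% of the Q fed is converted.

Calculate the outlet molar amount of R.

34 lbmol/h

Q reacted = 0.199 × 341.8 = 68.02 lbmol/h; ν_Q = −2, so ξ = 68.02/2 = 34.01 lbmol/h.
Outlet amounts (n = n₀ + ν ξ):
  Q: 341.8 − 2(34.01) = 273.8
  R: 0 + 1(34.01) = 34.01
  M: 59.38 (inert)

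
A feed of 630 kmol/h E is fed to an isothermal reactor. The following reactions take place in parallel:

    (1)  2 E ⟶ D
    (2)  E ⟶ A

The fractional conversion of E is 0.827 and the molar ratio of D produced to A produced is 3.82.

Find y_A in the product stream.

Conversion of E: E consumed = 0.827 × 630 = 521 kmol/h = 2ξ₁ + 1ξ₂.
Selectivity: 1ξ₁ / (1ξ₂) = 3.82 → ξ₁ = 3.82 ξ₂.
Substitute: (2·3.82 + 1) ξ₂ = 521 → ξ₂ = 60.3 kmol/h, ξ₁ = 230.4 kmol/h.
Outlet amounts (n = n₀ + Σ ν·ξ):
  E: 630 − 2(230.4) − 1(60.3) = 109
  D: 0 + 1(230.4) = 230.4
  A: 0 + 1(60.3) = 60.3
Total out = 399.6 kmol/h; y_A = 60.3 / 399.6 = 0.1509.

0.151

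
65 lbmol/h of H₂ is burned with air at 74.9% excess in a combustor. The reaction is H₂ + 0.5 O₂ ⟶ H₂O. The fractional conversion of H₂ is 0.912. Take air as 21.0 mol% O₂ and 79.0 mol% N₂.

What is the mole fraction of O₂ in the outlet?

Stoichiometric O₂ = 0.5 × 65 = 32.5 lbmol/h; O₂ fed = 32.5 × 1.749 = 56.84 lbmol/h.
N₂ fed = 56.84 × 79/21 = 213.8 lbmol/h.
Fuel reacted = 0.912 × 65 → ξ = 59.28 lbmol/h.
Outlet (n = n₀ + ν ξ):
  H₂: 65 − 1(59.28) = 5.72
  O₂: 56.84 − 0.5(59.28) = 27.2
  N₂: 213.8 (inert)
  H₂O: 0 + 1(59.28) = 59.28
Total out = 306 lbmol/h; y_O₂ = 27.2 / 306 = 0.08889.

0.0889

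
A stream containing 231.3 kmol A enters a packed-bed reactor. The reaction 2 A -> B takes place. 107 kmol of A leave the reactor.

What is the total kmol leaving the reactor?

For A: n = n₀ − 2ξ → 107 = 231.3 − 2ξ, giving ξ = 62.15 kmol.
Outlet amounts (n = n₀ + ν ξ):
  A: 231.3 − 2(62.15) = 107
  B: 0 + 1(62.15) = 62.15
Total out = 107 + 62.15 = 169.2 kmol.

169 kmol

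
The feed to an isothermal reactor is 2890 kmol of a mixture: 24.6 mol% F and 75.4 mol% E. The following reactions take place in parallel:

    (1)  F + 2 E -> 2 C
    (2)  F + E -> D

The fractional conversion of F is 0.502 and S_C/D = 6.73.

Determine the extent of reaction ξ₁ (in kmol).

Conversion of F: F consumed = 0.502 × 710.9 = 356.9 kmol = 1ξ₁ + 1ξ₂.
Selectivity: 2ξ₁ / (1ξ₂) = 6.73 → ξ₁ = 3.365 ξ₂.
Substitute: (1·3.365 + 1) ξ₂ = 356.9 → ξ₂ = 81.76 kmol, ξ₁ = 275.1 kmol.
Outlet amounts (n = n₀ + Σ ν·ξ):
  F: 710.9 − 1(275.1) − 1(81.76) = 354
  E: 2179 − 2(275.1) − 1(81.76) = 1547
  C: 0 + 2(275.1) = 550.3
  D: 0 + 1(81.76) = 81.76

ξ₁ = 275 kmol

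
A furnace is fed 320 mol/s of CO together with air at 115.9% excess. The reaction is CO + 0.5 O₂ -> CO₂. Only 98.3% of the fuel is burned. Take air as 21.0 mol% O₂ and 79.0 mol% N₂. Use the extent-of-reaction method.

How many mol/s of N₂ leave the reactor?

Stoichiometric O₂ = 0.5 × 320 = 160 mol/s; O₂ fed = 160 × 2.159 = 345.4 mol/s.
N₂ fed = 345.4 × 79/21 = 1300 mol/s.
Fuel reacted = 0.983 × 320 → ξ = 314.6 mol/s.
Outlet (n = n₀ + ν ξ):
  CO: 320 − 1(314.6) = 5.44
  O₂: 345.4 − 0.5(314.6) = 188.2
  N₂: 1300 (inert)
  CO₂: 0 + 1(314.6) = 314.6

1300 mol/s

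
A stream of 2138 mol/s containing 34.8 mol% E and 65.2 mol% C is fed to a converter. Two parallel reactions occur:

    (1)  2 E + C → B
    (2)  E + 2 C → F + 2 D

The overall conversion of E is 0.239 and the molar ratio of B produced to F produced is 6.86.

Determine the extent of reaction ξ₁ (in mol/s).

ξ₁ = 82.9 mol/s

Conversion of E: E consumed = 0.239 × 744 = 177.8 mol/s = 2ξ₁ + 1ξ₂.
Selectivity: 1ξ₁ / (1ξ₂) = 6.86 → ξ₁ = 6.86 ξ₂.
Substitute: (2·6.86 + 1) ξ₂ = 177.8 → ξ₂ = 12.08 mol/s, ξ₁ = 82.87 mol/s.
Outlet amounts (n = n₀ + Σ ν·ξ):
  E: 744 − 2(82.87) − 1(12.08) = 566.2
  C: 1394 − 1(82.87) − 2(12.08) = 1287
  B: 0 + 1(82.87) = 82.87
  F: 0 + 1(12.08) = 12.08
  D: 0 + 2(12.08) = 24.16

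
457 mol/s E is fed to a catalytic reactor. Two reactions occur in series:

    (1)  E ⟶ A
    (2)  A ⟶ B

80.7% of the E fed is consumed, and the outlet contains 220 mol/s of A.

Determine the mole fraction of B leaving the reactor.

0.326

Conversion of E: E consumed = 1ξ₁ = 0.807 × 457 → ξ₁ = 368.8 mol/s.
A balance: n_A = 0 + 1ξ₁ − 1ξ₂ = 220 → ξ₂ = (1·368.8 − 220)/1 = 148.8 mol/s.
Outlet amounts (n = n₀ + Σ ν·ξ):
  E: 457 − 1(368.8) = 88.2
  A: 0 + 1(368.8) − 1(148.8) = 220
  B: 0 + 1(148.8) = 148.8
Total out = 457 mol/s; y_B = 148.8 / 457 = 0.3256.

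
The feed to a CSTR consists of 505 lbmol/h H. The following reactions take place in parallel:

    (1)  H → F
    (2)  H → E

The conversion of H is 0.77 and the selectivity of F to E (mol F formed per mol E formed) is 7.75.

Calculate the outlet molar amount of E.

Conversion of H: H consumed = 0.77 × 505 = 388.9 lbmol/h = 1ξ₁ + 1ξ₂.
Selectivity: 1ξ₁ / (1ξ₂) = 7.75 → ξ₁ = 7.75 ξ₂.
Substitute: (1·7.75 + 1) ξ₂ = 388.9 → ξ₂ = 44.44 lbmol/h, ξ₁ = 344.4 lbmol/h.
Outlet amounts (n = n₀ + Σ ν·ξ):
  H: 505 − 1(344.4) − 1(44.44) = 116.1
  F: 0 + 1(344.4) = 344.4
  E: 0 + 1(44.44) = 44.44

44.4 lbmol/h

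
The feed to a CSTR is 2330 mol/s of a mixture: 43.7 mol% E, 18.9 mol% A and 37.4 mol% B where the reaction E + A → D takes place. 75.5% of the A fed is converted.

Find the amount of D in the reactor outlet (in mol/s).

A reacted = 0.755 × 440.4 = 332.5 mol/s; ν_A = −1, so ξ = 332.5/1 = 332.5 mol/s.
Outlet amounts (n = n₀ + ν ξ):
  E: 1018 − 1(332.5) = 685.7
  A: 440.4 − 1(332.5) = 107.9
  D: 0 + 1(332.5) = 332.5
  B: 871.4 (inert)

332 mol/s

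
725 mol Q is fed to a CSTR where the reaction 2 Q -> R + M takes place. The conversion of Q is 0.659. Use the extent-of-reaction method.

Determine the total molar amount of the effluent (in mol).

Q reacted = 0.659 × 725 = 477.8 mol; ν_Q = −2, so ξ = 477.8/2 = 238.9 mol.
Outlet amounts (n = n₀ + ν ξ):
  Q: 725 − 2(238.9) = 247.2
  R: 0 + 1(238.9) = 238.9
  M: 0 + 1(238.9) = 238.9
Total out = 247.2 + 238.9 + 238.9 = 725 mol.

725 mol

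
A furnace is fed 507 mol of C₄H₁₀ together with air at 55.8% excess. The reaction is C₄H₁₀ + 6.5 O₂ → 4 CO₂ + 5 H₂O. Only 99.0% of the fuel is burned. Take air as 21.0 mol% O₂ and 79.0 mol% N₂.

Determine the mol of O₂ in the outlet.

Stoichiometric O₂ = 6.5 × 507 = 3296 mol; O₂ fed = 3296 × 1.558 = 5134 mol.
N₂ fed = 5134 × 79/21 = 19320 mol.
Fuel reacted = 0.99 × 507 → ξ = 501.9 mol.
Outlet (n = n₀ + ν ξ):
  C₄H₁₀: 507 − 1(501.9) = 5.07
  O₂: 5134 − 6.5(501.9) = 1872
  N₂: 19320 (inert)
  CO₂: 0 + 4(501.9) = 2008
  H₂O: 0 + 5(501.9) = 2510

1870 mol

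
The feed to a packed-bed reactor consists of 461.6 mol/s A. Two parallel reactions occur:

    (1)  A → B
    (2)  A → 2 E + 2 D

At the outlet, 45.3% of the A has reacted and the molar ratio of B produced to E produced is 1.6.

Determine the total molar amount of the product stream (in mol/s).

Conversion of A: A consumed = 0.453 × 461.6 = 209.1 mol/s = 1ξ₁ + 1ξ₂.
Selectivity: 1ξ₁ / (2ξ₂) = 1.6 → ξ₁ = 3.2 ξ₂.
Substitute: (1·3.2 + 1) ξ₂ = 209.1 → ξ₂ = 49.79 mol/s, ξ₁ = 159.3 mol/s.
Outlet amounts (n = n₀ + Σ ν·ξ):
  A: 461.6 − 1(159.3) − 1(49.79) = 252.5
  B: 0 + 1(159.3) = 159.3
  E: 0 + 2(49.79) = 99.57
  D: 0 + 2(49.79) = 99.57
Total out = 252.5 + 159.3 + 99.57 + 99.57 = 611 mol/s.

611 mol/s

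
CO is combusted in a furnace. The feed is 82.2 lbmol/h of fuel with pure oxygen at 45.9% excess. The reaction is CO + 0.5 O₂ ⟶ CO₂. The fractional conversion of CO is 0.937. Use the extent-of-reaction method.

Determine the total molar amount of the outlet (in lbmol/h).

Stoichiometric O₂ = 0.5 × 82.2 = 41.1 lbmol/h; O₂ fed = 41.1 × 1.459 = 59.96 lbmol/h.
Fuel reacted = 0.937 × 82.2 → ξ = 77.02 lbmol/h.
Outlet (n = n₀ + ν ξ):
  CO: 82.2 − 1(77.02) = 5.179
  O₂: 59.96 − 0.5(77.02) = 21.45
  CO₂: 0 + 1(77.02) = 77.02
Total out = 5.179 + 21.45 + 77.02 = 103.7 lbmol/h.

104 lbmol/h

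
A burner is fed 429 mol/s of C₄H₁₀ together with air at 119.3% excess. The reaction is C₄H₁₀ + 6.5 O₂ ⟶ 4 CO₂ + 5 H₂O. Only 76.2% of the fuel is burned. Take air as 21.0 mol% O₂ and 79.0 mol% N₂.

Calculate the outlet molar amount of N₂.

Stoichiometric O₂ = 6.5 × 429 = 2788 mol/s; O₂ fed = 2788 × 2.193 = 6115 mol/s.
N₂ fed = 6115 × 79/21 = 23000 mol/s.
Fuel reacted = 0.762 × 429 → ξ = 326.9 mol/s.
Outlet (n = n₀ + ν ξ):
  C₄H₁₀: 429 − 1(326.9) = 102.1
  O₂: 6115 − 6.5(326.9) = 3990
  N₂: 23000 (inert)
  CO₂: 0 + 4(326.9) = 1308
  H₂O: 0 + 5(326.9) = 1634

23000 mol/s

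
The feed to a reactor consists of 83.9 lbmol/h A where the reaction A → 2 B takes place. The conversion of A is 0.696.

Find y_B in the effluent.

0.821

A reacted = 0.696 × 83.9 = 58.39 lbmol/h; ν_A = −1, so ξ = 58.39/1 = 58.39 lbmol/h.
Outlet amounts (n = n₀ + ν ξ):
  A: 83.9 − 1(58.39) = 25.51
  B: 0 + 2(58.39) = 116.8
Total out = 142.3 lbmol/h; y_B = 116.8 / 142.3 = 0.8208.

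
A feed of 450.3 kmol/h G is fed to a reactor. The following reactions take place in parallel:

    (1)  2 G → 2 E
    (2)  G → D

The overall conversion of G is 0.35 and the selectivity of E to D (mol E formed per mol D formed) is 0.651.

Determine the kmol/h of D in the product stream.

Conversion of G: G consumed = 0.35 × 450.3 = 157.6 kmol/h = 2ξ₁ + 1ξ₂.
Selectivity: 2ξ₁ / (1ξ₂) = 0.651 → ξ₁ = 0.3255 ξ₂.
Substitute: (2·0.3255 + 1) ξ₂ = 157.6 → ξ₂ = 95.46 kmol/h, ξ₁ = 31.07 kmol/h.
Outlet amounts (n = n₀ + Σ ν·ξ):
  G: 450.3 − 2(31.07) − 1(95.46) = 292.7
  E: 0 + 2(31.07) = 62.14
  D: 0 + 1(95.46) = 95.46

95.5 kmol/h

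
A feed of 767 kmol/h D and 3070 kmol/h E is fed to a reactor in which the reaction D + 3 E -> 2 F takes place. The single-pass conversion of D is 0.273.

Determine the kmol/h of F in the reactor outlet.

419 kmol/h

D reacted = 0.273 × 767 = 209.4 kmol/h; ν_D = −1, so ξ = 209.4/1 = 209.4 kmol/h.
Outlet amounts (n = n₀ + ν ξ):
  D: 767 − 1(209.4) = 557.6
  E: 3070 − 3(209.4) = 2442
  F: 0 + 2(209.4) = 418.8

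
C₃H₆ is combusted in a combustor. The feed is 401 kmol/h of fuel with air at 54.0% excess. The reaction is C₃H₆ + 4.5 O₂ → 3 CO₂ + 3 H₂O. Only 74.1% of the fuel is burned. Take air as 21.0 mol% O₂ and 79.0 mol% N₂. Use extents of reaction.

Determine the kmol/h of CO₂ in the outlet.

Stoichiometric O₂ = 4.5 × 401 = 1804 kmol/h; O₂ fed = 1804 × 1.540 = 2779 kmol/h.
N₂ fed = 2779 × 79/21 = 10450 kmol/h.
Fuel reacted = 0.741 × 401 → ξ = 297.1 kmol/h.
Outlet (n = n₀ + ν ξ):
  C₃H₆: 401 − 1(297.1) = 103.9
  O₂: 2779 − 4.5(297.1) = 1442
  N₂: 10450 (inert)
  CO₂: 0 + 3(297.1) = 891.4
  H₂O: 0 + 3(297.1) = 891.4

891 kmol/h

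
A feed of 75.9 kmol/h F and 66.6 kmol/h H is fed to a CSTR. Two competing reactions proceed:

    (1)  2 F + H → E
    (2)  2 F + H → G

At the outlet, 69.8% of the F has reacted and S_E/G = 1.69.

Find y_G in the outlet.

0.11

Conversion of F: F consumed = 0.698 × 75.9 = 52.98 kmol/h = 2ξ₁ + 2ξ₂.
Selectivity: 1ξ₁ / (1ξ₂) = 1.69 → ξ₁ = 1.69 ξ₂.
Substitute: (2·1.69 + 2) ξ₂ = 52.98 → ξ₂ = 9.847 kmol/h, ξ₁ = 16.64 kmol/h.
Outlet amounts (n = n₀ + Σ ν·ξ):
  F: 75.9 − 2(16.64) − 2(9.847) = 22.92
  H: 66.6 − 1(16.64) − 1(9.847) = 40.11
  E: 0 + 1(16.64) = 16.64
  G: 0 + 1(9.847) = 9.847
Total out = 89.52 kmol/h; y_G = 9.847 / 89.52 = 0.11.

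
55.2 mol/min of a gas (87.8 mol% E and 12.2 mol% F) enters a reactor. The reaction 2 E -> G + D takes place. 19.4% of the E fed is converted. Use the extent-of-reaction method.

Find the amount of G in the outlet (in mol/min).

E reacted = 0.194 × 48.47 = 9.402 mol/min; ν_E = −2, so ξ = 9.402/2 = 4.701 mol/min.
Outlet amounts (n = n₀ + ν ξ):
  E: 48.47 − 2(4.701) = 39.06
  G: 0 + 1(4.701) = 4.701
  D: 0 + 1(4.701) = 4.701
  F: 6.734 (inert)

4.7 mol/min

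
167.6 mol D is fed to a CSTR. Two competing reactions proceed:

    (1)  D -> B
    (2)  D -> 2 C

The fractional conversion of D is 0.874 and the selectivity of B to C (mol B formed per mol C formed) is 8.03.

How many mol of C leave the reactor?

Conversion of D: D consumed = 0.874 × 167.6 = 146.5 mol = 1ξ₁ + 1ξ₂.
Selectivity: 1ξ₁ / (2ξ₂) = 8.03 → ξ₁ = 16.06 ξ₂.
Substitute: (1·16.06 + 1) ξ₂ = 146.5 → ξ₂ = 8.586 mol, ξ₁ = 137.9 mol.
Outlet amounts (n = n₀ + Σ ν·ξ):
  D: 167.6 − 1(137.9) − 1(8.586) = 21.12
  B: 0 + 1(137.9) = 137.9
  C: 0 + 2(8.586) = 17.17

17.2 mol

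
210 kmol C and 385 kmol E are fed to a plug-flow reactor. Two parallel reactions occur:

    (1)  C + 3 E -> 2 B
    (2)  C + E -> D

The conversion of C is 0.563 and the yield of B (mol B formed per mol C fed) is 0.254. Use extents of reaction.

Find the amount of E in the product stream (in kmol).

Yield of B: 2ξ₁ / 210 = 0.254 → ξ₁ = 26.67 kmol.
Conversion of C: 1ξ₁ + 1ξ₂ = 0.563 × 210 = 118.2 → ξ₂ = 91.56 kmol.
Outlet amounts (n = n₀ + Σ ν·ξ):
  C: 210 − 1(26.67) − 1(91.56) = 91.77
  E: 385 − 3(26.67) − 1(91.56) = 213.4
  B: 0 + 2(26.67) = 53.34
  D: 0 + 1(91.56) = 91.56

213 kmol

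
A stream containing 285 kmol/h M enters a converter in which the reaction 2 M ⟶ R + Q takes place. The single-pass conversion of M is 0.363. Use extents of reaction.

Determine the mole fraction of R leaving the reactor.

M reacted = 0.363 × 285 = 103.5 kmol/h; ν_M = −2, so ξ = 103.5/2 = 51.73 kmol/h.
Outlet amounts (n = n₀ + ν ξ):
  M: 285 − 2(51.73) = 181.5
  R: 0 + 1(51.73) = 51.73
  Q: 0 + 1(51.73) = 51.73
Total out = 285 kmol/h; y_R = 51.73 / 285 = 0.1815.

0.181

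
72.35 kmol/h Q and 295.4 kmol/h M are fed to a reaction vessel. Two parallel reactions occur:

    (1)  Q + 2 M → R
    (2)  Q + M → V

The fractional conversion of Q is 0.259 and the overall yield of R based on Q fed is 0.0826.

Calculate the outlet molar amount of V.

Yield of R: 1ξ₁ / 72.35 = 0.0826 → ξ₁ = 5.976 kmol/h.
Conversion of Q: 1ξ₁ + 1ξ₂ = 0.259 × 72.35 = 18.74 → ξ₂ = 12.76 kmol/h.
Outlet amounts (n = n₀ + Σ ν·ξ):
  Q: 72.35 − 1(5.976) − 1(12.76) = 53.61
  M: 295.4 − 2(5.976) − 1(12.76) = 270.7
  R: 0 + 1(5.976) = 5.976
  V: 0 + 1(12.76) = 12.76

12.8 kmol/h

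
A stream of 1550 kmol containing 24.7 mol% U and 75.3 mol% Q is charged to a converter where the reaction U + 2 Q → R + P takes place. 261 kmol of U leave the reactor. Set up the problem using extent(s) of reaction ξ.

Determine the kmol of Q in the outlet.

For U: n = n₀ − 1ξ → 261 = 382.9 − 1ξ, giving ξ = 121.9 kmol.
Outlet amounts (n = n₀ + ν ξ):
  U: 382.9 − 1(121.9) = 261
  Q: 1167 − 2(121.9) = 923.5
  R: 0 + 1(121.9) = 121.9
  P: 0 + 1(121.9) = 121.9

923 kmol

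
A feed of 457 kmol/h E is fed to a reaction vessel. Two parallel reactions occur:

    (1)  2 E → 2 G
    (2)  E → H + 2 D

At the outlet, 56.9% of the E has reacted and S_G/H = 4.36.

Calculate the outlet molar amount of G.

Conversion of E: E consumed = 0.569 × 457 = 260 kmol/h = 2ξ₁ + 1ξ₂.
Selectivity: 2ξ₁ / (1ξ₂) = 4.36 → ξ₁ = 2.18 ξ₂.
Substitute: (2·2.18 + 1) ξ₂ = 260 → ξ₂ = 48.51 kmol/h, ξ₁ = 105.8 kmol/h.
Outlet amounts (n = n₀ + Σ ν·ξ):
  E: 457 − 2(105.8) − 1(48.51) = 197
  G: 0 + 2(105.8) = 211.5
  H: 0 + 1(48.51) = 48.51
  D: 0 + 2(48.51) = 97.03

212 kmol/h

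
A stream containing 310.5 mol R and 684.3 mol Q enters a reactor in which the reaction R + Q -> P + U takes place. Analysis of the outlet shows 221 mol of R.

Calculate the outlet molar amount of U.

For R: n = n₀ − 1ξ → 221 = 310.5 − 1ξ, giving ξ = 89.5 mol.
Outlet amounts (n = n₀ + ν ξ):
  R: 310.5 − 1(89.5) = 221
  Q: 684.3 − 1(89.5) = 594.8
  P: 0 + 1(89.5) = 89.5
  U: 0 + 1(89.5) = 89.5

89.5 mol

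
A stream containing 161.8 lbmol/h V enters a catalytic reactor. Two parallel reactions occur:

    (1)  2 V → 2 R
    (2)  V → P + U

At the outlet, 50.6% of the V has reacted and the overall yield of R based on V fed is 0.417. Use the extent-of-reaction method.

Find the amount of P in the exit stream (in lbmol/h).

Yield of R: 2ξ₁ / 161.8 = 0.417 → ξ₁ = 33.74 lbmol/h.
Conversion of V: 2ξ₁ + 1ξ₂ = 0.506 × 161.8 = 81.87 → ξ₂ = 14.4 lbmol/h.
Outlet amounts (n = n₀ + Σ ν·ξ):
  V: 161.8 − 2(33.74) − 1(14.4) = 79.93
  R: 0 + 2(33.74) = 67.47
  P: 0 + 1(14.4) = 14.4
  U: 0 + 1(14.4) = 14.4

14.4 lbmol/h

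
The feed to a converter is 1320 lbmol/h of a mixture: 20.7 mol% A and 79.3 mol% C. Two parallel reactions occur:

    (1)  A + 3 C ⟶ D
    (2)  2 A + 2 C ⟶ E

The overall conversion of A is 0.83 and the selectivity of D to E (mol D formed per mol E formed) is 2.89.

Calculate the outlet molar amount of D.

Conversion of A: A consumed = 0.83 × 273.2 = 226.8 lbmol/h = 1ξ₁ + 2ξ₂.
Selectivity: 1ξ₁ / (1ξ₂) = 2.89 → ξ₁ = 2.89 ξ₂.
Substitute: (1·2.89 + 2) ξ₂ = 226.8 → ξ₂ = 46.38 lbmol/h, ξ₁ = 134 lbmol/h.
Outlet amounts (n = n₀ + Σ ν·ξ):
  A: 273.2 − 1(134) − 2(46.38) = 46.45
  C: 1047 − 3(134) − 2(46.38) = 551.9
  D: 0 + 1(134) = 134
  E: 0 + 1(46.38) = 46.38

134 lbmol/h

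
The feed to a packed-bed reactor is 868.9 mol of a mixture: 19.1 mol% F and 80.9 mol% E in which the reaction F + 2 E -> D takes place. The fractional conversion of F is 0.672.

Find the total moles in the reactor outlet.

646 mol

F reacted = 0.672 × 166 = 111.5 mol; ν_F = −1, so ξ = 111.5/1 = 111.5 mol.
Outlet amounts (n = n₀ + ν ξ):
  F: 166 − 1(111.5) = 54.43
  E: 702.9 − 2(111.5) = 479.9
  D: 0 + 1(111.5) = 111.5
Total out = 54.43 + 479.9 + 111.5 = 645.8 mol.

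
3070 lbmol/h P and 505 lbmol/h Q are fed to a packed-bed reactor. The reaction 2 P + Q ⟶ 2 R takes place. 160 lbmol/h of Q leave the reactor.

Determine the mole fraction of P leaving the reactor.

0.737

For Q: n = n₀ − 1ξ → 160 = 505 − 1ξ, giving ξ = 345 lbmol/h.
Outlet amounts (n = n₀ + ν ξ):
  P: 3070 − 2(345) = 2380
  Q: 505 − 1(345) = 160
  R: 0 + 2(345) = 690
Total out = 3230 lbmol/h; y_P = 2380 / 3230 = 0.7368.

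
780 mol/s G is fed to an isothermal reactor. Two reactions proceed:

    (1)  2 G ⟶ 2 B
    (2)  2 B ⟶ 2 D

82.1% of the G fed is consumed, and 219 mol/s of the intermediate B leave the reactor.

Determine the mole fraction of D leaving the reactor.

0.54

Conversion of G: G consumed = 2ξ₁ = 0.821 × 780 → ξ₁ = 320.2 mol/s.
B balance: n_B = 0 + 2ξ₁ − 2ξ₂ = 219 → ξ₂ = (2·320.2 − 219)/2 = 210.7 mol/s.
Outlet amounts (n = n₀ + Σ ν·ξ):
  G: 780 − 2(320.2) = 139.6
  B: 0 + 2(320.2) − 2(210.7) = 219
  D: 0 + 2(210.7) = 421.4
Total out = 780 mol/s; y_D = 421.4 / 780 = 0.5402.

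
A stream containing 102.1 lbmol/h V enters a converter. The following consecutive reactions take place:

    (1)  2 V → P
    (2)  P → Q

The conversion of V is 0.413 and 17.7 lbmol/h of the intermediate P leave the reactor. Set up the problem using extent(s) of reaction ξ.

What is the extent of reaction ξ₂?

Conversion of V: V consumed = 2ξ₁ = 0.413 × 102.1 → ξ₁ = 21.08 lbmol/h.
P balance: n_P = 0 + 1ξ₁ − 1ξ₂ = 17.7 → ξ₂ = (1·21.08 − 17.7)/1 = 3.384 lbmol/h.
Outlet amounts (n = n₀ + Σ ν·ξ):
  V: 102.1 − 2(21.08) = 59.93
  P: 0 + 1(21.08) − 1(3.384) = 17.7
  Q: 0 + 1(3.384) = 3.384

ξ₂ = 3.38 lbmol/h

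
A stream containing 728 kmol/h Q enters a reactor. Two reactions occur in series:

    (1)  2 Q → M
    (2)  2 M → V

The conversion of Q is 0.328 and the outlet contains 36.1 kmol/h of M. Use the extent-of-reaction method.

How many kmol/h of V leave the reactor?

41.6 kmol/h

Conversion of Q: Q consumed = 2ξ₁ = 0.328 × 728 → ξ₁ = 119.4 kmol/h.
M balance: n_M = 0 + 1ξ₁ − 2ξ₂ = 36.1 → ξ₂ = (1·119.4 − 36.1)/2 = 41.65 kmol/h.
Outlet amounts (n = n₀ + Σ ν·ξ):
  Q: 728 − 2(119.4) = 489.2
  M: 0 + 1(119.4) − 2(41.65) = 36.1
  V: 0 + 1(41.65) = 41.65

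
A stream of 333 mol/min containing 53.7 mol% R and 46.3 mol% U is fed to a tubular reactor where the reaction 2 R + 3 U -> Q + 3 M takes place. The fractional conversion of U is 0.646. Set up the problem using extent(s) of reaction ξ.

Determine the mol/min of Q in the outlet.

33.2 mol/min

U reacted = 0.646 × 154.2 = 99.6 mol/min; ν_U = −3, so ξ = 99.6/3 = 33.2 mol/min.
Outlet amounts (n = n₀ + ν ξ):
  R: 178.8 − 2(33.2) = 112.4
  U: 154.2 − 3(33.2) = 54.58
  Q: 0 + 1(33.2) = 33.2
  M: 0 + 3(33.2) = 99.6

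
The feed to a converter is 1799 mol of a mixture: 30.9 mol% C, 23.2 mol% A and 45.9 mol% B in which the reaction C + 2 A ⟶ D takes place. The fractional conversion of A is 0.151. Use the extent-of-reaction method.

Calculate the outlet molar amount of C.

524 mol

A reacted = 0.151 × 417.4 = 63.02 mol; ν_A = −2, so ξ = 63.02/2 = 31.51 mol.
Outlet amounts (n = n₀ + ν ξ):
  C: 555.9 − 1(31.51) = 524.4
  A: 417.4 − 2(31.51) = 354.3
  D: 0 + 1(31.51) = 31.51
  B: 825.7 (inert)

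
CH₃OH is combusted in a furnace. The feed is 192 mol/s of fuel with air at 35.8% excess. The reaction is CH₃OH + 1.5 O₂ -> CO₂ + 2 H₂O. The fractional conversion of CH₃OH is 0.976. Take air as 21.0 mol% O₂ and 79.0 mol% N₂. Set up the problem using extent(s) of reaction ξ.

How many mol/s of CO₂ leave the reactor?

187 mol/s

Stoichiometric O₂ = 1.5 × 192 = 288 mol/s; O₂ fed = 288 × 1.358 = 391.1 mol/s.
N₂ fed = 391.1 × 79/21 = 1471 mol/s.
Fuel reacted = 0.976 × 192 → ξ = 187.4 mol/s.
Outlet (n = n₀ + ν ξ):
  CH₃OH: 192 − 1(187.4) = 4.608
  O₂: 391.1 − 1.5(187.4) = 110
  N₂: 1471 (inert)
  CO₂: 0 + 1(187.4) = 187.4
  H₂O: 0 + 2(187.4) = 374.8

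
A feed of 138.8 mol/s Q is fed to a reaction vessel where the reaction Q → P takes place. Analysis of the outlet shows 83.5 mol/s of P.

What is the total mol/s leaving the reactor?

For P: n = n₀ + 1ξ → 83.5 = 0 + 1ξ, giving ξ = 83.5 mol/s.
Outlet amounts (n = n₀ + ν ξ):
  Q: 138.8 − 1(83.5) = 55.3
  P: 0 + 1(83.5) = 83.5
Total out = 55.3 + 83.5 = 138.8 mol/s.

139 mol/s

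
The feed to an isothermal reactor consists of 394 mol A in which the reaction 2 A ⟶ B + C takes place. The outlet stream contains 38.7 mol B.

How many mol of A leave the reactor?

For B: n = n₀ + 1ξ → 38.7 = 0 + 1ξ, giving ξ = 38.7 mol.
Outlet amounts (n = n₀ + ν ξ):
  A: 394 − 2(38.7) = 316.6
  B: 0 + 1(38.7) = 38.7
  C: 0 + 1(38.7) = 38.7

317 mol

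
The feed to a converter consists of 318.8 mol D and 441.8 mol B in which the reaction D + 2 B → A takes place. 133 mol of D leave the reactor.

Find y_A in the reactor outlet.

For D: n = n₀ − 1ξ → 133 = 318.8 − 1ξ, giving ξ = 185.8 mol.
Outlet amounts (n = n₀ + ν ξ):
  D: 318.8 − 1(185.8) = 133
  B: 441.8 − 2(185.8) = 70.2
  A: 0 + 1(185.8) = 185.8
Total out = 389 mol; y_A = 185.8 / 389 = 0.4776.

0.478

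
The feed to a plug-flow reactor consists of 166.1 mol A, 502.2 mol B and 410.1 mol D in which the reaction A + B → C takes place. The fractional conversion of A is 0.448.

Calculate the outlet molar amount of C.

74.4 mol

A reacted = 0.448 × 166.1 = 74.41 mol; ν_A = −1, so ξ = 74.41/1 = 74.41 mol.
Outlet amounts (n = n₀ + ν ξ):
  A: 166.1 − 1(74.41) = 91.69
  B: 502.2 − 1(74.41) = 427.8
  C: 0 + 1(74.41) = 74.41
  D: 410.1 (inert)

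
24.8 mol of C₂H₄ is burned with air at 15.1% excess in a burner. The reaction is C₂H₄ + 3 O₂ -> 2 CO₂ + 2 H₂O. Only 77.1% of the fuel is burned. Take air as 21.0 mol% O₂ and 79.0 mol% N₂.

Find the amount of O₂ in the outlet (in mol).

28.3 mol

Stoichiometric O₂ = 3 × 24.8 = 74.4 mol; O₂ fed = 74.4 × 1.151 = 85.63 mol.
N₂ fed = 85.63 × 79/21 = 322.1 mol.
Fuel reacted = 0.771 × 24.8 → ξ = 19.12 mol.
Outlet (n = n₀ + ν ξ):
  C₂H₄: 24.8 − 1(19.12) = 5.679
  O₂: 85.63 − 3(19.12) = 28.27
  N₂: 322.1 (inert)
  CO₂: 0 + 2(19.12) = 38.24
  H₂O: 0 + 2(19.12) = 38.24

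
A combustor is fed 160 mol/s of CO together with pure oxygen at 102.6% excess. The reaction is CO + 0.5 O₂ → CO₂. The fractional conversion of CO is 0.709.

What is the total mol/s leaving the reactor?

265 mol/s

Stoichiometric O₂ = 0.5 × 160 = 80 mol/s; O₂ fed = 80 × 2.026 = 162.1 mol/s.
Fuel reacted = 0.709 × 160 → ξ = 113.4 mol/s.
Outlet (n = n₀ + ν ξ):
  CO: 160 − 1(113.4) = 46.56
  O₂: 162.1 − 0.5(113.4) = 105.4
  CO₂: 0 + 1(113.4) = 113.4
Total out = 46.56 + 105.4 + 113.4 = 265.4 mol/s.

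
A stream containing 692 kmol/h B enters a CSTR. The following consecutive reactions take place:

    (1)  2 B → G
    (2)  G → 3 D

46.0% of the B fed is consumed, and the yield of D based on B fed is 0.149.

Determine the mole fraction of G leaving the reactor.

0.207

Conversion of B: B consumed = 2ξ₁ = 0.46 × 692 → ξ₁ = 159.2 kmol/h.
Yield of D: 3ξ₂ / 692 = 0.149 → ξ₂ = 34.37 kmol/h.
Outlet amounts (n = n₀ + Σ ν·ξ):
  B: 692 − 2(159.2) = 373.7
  G: 0 + 1(159.2) − 1(34.37) = 124.8
  D: 0 + 3(34.37) = 103.1
Total out = 601.6 kmol/h; y_G = 124.8 / 601.6 = 0.2074.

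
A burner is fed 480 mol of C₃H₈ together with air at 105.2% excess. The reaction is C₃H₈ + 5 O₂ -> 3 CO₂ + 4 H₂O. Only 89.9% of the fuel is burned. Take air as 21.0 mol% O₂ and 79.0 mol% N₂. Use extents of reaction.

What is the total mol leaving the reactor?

Stoichiometric O₂ = 5 × 480 = 2400 mol; O₂ fed = 2400 × 2.052 = 4925 mol.
N₂ fed = 4925 × 79/21 = 18530 mol.
Fuel reacted = 0.899 × 480 → ξ = 431.5 mol.
Outlet (n = n₀ + ν ξ):
  C₃H₈: 480 − 1(431.5) = 48.48
  O₂: 4925 − 5(431.5) = 2767
  N₂: 18530 (inert)
  CO₂: 0 + 3(431.5) = 1295
  H₂O: 0 + 4(431.5) = 1726
Total out = 48.48 + 2767 + 18530 + 1295 + 1726 = 24360 mol.

24400 mol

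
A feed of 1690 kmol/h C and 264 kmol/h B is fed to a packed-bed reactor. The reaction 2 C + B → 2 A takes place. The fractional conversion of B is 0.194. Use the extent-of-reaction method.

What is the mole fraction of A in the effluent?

0.0538

B reacted = 0.194 × 264 = 51.22 kmol/h; ν_B = −1, so ξ = 51.22/1 = 51.22 kmol/h.
Outlet amounts (n = n₀ + ν ξ):
  C: 1690 − 2(51.22) = 1588
  B: 264 − 1(51.22) = 212.8
  A: 0 + 2(51.22) = 102.4
Total out = 1903 kmol/h; y_A = 102.4 / 1903 = 0.05383.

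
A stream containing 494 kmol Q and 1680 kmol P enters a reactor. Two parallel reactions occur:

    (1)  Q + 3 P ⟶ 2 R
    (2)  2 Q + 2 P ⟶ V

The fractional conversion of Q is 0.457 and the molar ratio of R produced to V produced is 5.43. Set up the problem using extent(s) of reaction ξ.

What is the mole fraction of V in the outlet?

0.027

Conversion of Q: Q consumed = 0.457 × 494 = 225.8 kmol = 1ξ₁ + 2ξ₂.
Selectivity: 2ξ₁ / (1ξ₂) = 5.43 → ξ₁ = 2.715 ξ₂.
Substitute: (1·2.715 + 2) ξ₂ = 225.8 → ξ₂ = 47.88 kmol, ξ₁ = 130 kmol.
Outlet amounts (n = n₀ + Σ ν·ξ):
  Q: 494 − 1(130) − 2(47.88) = 268.2
  P: 1680 − 3(130) − 2(47.88) = 1194
  R: 0 + 2(130) = 260
  V: 0 + 1(47.88) = 47.88
Total out = 1770 kmol; y_V = 47.88 / 1770 = 0.02705.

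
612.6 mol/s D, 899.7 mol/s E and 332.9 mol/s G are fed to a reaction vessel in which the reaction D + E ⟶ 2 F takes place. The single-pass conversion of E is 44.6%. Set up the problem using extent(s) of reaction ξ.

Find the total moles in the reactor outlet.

E reacted = 0.446 × 899.7 = 401.3 mol/s; ν_E = −1, so ξ = 401.3/1 = 401.3 mol/s.
Outlet amounts (n = n₀ + ν ξ):
  D: 612.6 − 1(401.3) = 211.3
  E: 899.7 − 1(401.3) = 498.4
  F: 0 + 2(401.3) = 802.5
  G: 332.9 (inert)
Total out = 211.3 + 498.4 + 802.5 + 332.9 = 1845 mol/s.

1850 mol/s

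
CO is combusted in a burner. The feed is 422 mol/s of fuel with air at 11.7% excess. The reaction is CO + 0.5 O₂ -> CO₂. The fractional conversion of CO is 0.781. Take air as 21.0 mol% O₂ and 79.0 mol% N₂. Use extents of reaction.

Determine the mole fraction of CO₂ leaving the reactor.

0.239

Stoichiometric O₂ = 0.5 × 422 = 211 mol/s; O₂ fed = 211 × 1.117 = 235.7 mol/s.
N₂ fed = 235.7 × 79/21 = 886.6 mol/s.
Fuel reacted = 0.781 × 422 → ξ = 329.6 mol/s.
Outlet (n = n₀ + ν ξ):
  CO: 422 − 1(329.6) = 92.42
  O₂: 235.7 − 0.5(329.6) = 70.9
  N₂: 886.6 (inert)
  CO₂: 0 + 1(329.6) = 329.6
Total out = 1380 mol/s; y_CO₂ = 329.6 / 1380 = 0.2389.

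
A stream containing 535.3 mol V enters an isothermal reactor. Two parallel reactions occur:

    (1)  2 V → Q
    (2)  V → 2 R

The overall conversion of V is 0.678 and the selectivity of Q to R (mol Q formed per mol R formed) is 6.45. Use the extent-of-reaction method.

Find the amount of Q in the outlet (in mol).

175 mol

Conversion of V: V consumed = 0.678 × 535.3 = 362.9 mol = 2ξ₁ + 1ξ₂.
Selectivity: 1ξ₁ / (2ξ₂) = 6.45 → ξ₁ = 12.9 ξ₂.
Substitute: (2·12.9 + 1) ξ₂ = 362.9 → ξ₂ = 13.54 mol, ξ₁ = 174.7 mol.
Outlet amounts (n = n₀ + Σ ν·ξ):
  V: 535.3 − 2(174.7) − 1(13.54) = 172.4
  Q: 0 + 1(174.7) = 174.7
  R: 0 + 2(13.54) = 27.08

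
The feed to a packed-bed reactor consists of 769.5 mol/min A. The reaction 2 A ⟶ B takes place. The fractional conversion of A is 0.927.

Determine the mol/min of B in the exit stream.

A reacted = 0.927 × 769.5 = 713.3 mol/min; ν_A = −2, so ξ = 713.3/2 = 356.7 mol/min.
Outlet amounts (n = n₀ + ν ξ):
  A: 769.5 − 2(356.7) = 56.17
  B: 0 + 1(356.7) = 356.7

357 mol/min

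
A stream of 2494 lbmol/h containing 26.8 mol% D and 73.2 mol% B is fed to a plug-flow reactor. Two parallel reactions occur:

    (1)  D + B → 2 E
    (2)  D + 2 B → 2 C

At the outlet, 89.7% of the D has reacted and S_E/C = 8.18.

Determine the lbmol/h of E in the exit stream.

1070 lbmol/h

Conversion of D: D consumed = 0.897 × 668.4 = 599.5 lbmol/h = 1ξ₁ + 1ξ₂.
Selectivity: 2ξ₁ / (2ξ₂) = 8.18 → ξ₁ = 8.18 ξ₂.
Substitute: (1·8.18 + 1) ξ₂ = 599.5 → ξ₂ = 65.31 lbmol/h, ξ₁ = 534.2 lbmol/h.
Outlet amounts (n = n₀ + Σ ν·ξ):
  D: 668.4 − 1(534.2) − 1(65.31) = 68.84
  B: 1826 − 1(534.2) − 2(65.31) = 1161
  E: 0 + 2(534.2) = 1068
  C: 0 + 2(65.31) = 130.6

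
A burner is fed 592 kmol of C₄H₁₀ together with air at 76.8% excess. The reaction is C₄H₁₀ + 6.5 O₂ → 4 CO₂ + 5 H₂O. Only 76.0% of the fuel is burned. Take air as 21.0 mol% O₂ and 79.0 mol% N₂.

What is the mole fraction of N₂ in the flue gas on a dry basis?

0.815

Stoichiometric O₂ = 6.5 × 592 = 3848 kmol; O₂ fed = 3848 × 1.768 = 6803 kmol.
N₂ fed = 6803 × 79/21 = 25590 kmol.
Fuel reacted = 0.76 × 592 → ξ = 449.9 kmol.
Outlet (n = n₀ + ν ξ):
  C₄H₁₀: 592 − 1(449.9) = 142.1
  O₂: 6803 − 6.5(449.9) = 3879
  N₂: 25590 (inert)
  CO₂: 0 + 4(449.9) = 1800
  H₂O: 0 + 5(449.9) = 2250
Dry total = 31410 kmol; y_N₂ (dry) = 25590 / 31410 = 0.8147.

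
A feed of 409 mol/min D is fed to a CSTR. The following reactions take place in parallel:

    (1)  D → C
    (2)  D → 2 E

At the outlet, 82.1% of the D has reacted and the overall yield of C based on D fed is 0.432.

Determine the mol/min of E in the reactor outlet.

318 mol/min

Yield of C: 1ξ₁ / 409 = 0.432 → ξ₁ = 176.7 mol/min.
Conversion of D: 1ξ₁ + 1ξ₂ = 0.821 × 409 = 335.8 → ξ₂ = 159.1 mol/min.
Outlet amounts (n = n₀ + Σ ν·ξ):
  D: 409 − 1(176.7) − 1(159.1) = 73.21
  C: 0 + 1(176.7) = 176.7
  E: 0 + 2(159.1) = 318.2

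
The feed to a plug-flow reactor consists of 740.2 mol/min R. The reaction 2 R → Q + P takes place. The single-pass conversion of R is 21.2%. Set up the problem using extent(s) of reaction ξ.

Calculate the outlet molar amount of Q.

R reacted = 0.212 × 740.2 = 156.9 mol/min; ν_R = −2, so ξ = 156.9/2 = 78.46 mol/min.
Outlet amounts (n = n₀ + ν ξ):
  R: 740.2 − 2(78.46) = 583.3
  Q: 0 + 1(78.46) = 78.46
  P: 0 + 1(78.46) = 78.46

78.5 mol/min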